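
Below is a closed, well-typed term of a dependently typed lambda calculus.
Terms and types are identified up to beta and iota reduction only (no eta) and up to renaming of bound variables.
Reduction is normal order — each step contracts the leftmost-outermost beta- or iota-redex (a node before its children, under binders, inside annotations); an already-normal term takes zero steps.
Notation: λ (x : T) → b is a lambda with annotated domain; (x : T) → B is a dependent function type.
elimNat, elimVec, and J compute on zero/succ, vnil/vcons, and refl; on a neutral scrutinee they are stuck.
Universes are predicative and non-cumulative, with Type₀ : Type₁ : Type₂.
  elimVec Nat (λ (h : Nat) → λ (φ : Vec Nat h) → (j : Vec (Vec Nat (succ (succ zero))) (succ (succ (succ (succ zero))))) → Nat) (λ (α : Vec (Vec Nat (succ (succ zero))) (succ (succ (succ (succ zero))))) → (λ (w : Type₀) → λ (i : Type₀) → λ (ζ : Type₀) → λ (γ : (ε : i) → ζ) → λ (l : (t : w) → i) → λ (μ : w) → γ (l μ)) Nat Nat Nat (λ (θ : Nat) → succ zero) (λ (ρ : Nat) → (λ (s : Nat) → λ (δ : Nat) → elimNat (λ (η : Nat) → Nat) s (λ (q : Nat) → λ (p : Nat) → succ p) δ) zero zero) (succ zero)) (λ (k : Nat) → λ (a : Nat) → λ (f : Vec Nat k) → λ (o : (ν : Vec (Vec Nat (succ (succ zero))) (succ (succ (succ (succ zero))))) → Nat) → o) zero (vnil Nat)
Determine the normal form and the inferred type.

reduced normal form:
  λ (h : Vec (Vec Nat (succ (succ zero))) (succ (succ (succ (succ zero))))) → succ zero
inferred type:
  (h : Vec (Vec Nat (succ (succ zero))) (succ (succ (succ (succ zero))))) → Nat


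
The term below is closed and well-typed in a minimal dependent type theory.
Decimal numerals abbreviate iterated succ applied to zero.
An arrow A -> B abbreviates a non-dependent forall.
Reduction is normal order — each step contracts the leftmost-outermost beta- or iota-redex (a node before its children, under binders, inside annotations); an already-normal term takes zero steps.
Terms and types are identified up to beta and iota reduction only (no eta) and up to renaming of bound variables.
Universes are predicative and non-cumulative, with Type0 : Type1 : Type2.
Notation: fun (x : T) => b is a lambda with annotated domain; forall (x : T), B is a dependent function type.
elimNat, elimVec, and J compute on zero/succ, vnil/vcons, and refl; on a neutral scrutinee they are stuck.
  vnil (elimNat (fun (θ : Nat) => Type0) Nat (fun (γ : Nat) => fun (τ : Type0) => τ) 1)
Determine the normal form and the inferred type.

reduced normal form:
  vnil Nat
inferred type:
  Vec Nat 0
observation: 4 normal-order steps normalize the term, beginning with an elimNat iota-redex.


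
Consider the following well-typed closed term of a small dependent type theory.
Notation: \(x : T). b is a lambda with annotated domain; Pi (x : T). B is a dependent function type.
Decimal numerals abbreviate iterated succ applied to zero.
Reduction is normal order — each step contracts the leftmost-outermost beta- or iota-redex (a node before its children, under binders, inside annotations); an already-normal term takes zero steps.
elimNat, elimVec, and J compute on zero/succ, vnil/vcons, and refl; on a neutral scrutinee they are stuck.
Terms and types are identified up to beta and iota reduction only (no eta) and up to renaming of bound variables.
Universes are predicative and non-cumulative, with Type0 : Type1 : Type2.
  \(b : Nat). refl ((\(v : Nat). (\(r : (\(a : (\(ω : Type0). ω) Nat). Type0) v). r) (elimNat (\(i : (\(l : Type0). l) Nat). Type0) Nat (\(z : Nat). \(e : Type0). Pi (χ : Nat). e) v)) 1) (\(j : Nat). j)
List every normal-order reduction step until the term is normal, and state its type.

normal-order reduction sequence:
  \(b : Nat). refl ((\(v : Nat). (\(r : (\(a : (\(ω : Type0). ω) Nat). Type0) v). r) (elimNat (\(i : (\(l : Type0). l) Nat). Type0) Nat (\(z : Nat). \(e : Type0). Pi (χ : Nat). e) v)) 1) (\(j : Nat). j)
  ~> \(b : Nat). refl ((\(v : (\(r : (\(a : Type0). a) Nat). Type0) 1). v) (elimNat (\(ω : (\(i : Type0). i) Nat). Type0) Nat (\(l : Nat). \(z : Type0). Pi (e : Nat). z) 1)) (\(χ : Nat). χ)
  ~> \(b : Nat). refl (elimNat (\(v : (\(r : Type0). r) Nat). Type0) Nat (\(a : Nat). \(ω : Type0). Pi (i : Nat). ω) 1) (\(l : Nat). l)
  ~> \(b : Nat). refl ((\(v : Nat). \(r : Type0). Pi (a : Nat). r) 0 (elimNat (\(ω : (\(i : Type0). i) Nat). Type0) Nat (\(l : Nat). \(z : Type0). Pi (e : Nat). z) 0)) (\(χ : Nat). χ)
  ~> \(b : Nat). refl ((\(v : Type0). Pi (r : Nat). v) (elimNat (\(a : (\(ω : Type0). ω) Nat). Type0) Nat (\(i : Nat). \(l : Type0). Pi (z : Nat). l) 0)) (\(e : Nat). e)
  ~> \(b : Nat). refl (Pi (v : Nat). elimNat (\(r : (\(a : Type0). a) Nat). Type0) Nat (\(ω : Nat). \(i : Type0). Pi (l : Nat). i) 0) (\(z : Nat). z)
  ~> \(b : Nat). refl (Pi (v : Nat). Nat) (\(r : Nat). r)
inferred type:
  Pi (b : Nat). Eq (Pi (v : Nat). Nat) (\(r : Nat). r) (\(a : Nat). a)


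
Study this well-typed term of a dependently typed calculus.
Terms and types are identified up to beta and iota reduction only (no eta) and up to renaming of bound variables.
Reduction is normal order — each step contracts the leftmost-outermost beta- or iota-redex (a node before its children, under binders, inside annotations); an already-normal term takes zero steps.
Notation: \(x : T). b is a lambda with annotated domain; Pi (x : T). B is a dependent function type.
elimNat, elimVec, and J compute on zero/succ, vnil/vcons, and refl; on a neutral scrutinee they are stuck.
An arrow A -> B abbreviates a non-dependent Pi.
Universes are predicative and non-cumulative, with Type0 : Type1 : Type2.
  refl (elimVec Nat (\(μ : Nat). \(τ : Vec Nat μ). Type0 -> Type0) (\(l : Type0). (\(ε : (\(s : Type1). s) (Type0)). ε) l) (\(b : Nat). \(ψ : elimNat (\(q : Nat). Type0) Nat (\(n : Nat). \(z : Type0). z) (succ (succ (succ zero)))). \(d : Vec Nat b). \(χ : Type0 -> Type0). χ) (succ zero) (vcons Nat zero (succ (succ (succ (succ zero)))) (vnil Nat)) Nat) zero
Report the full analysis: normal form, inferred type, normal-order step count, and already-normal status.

normal form:
  refl Nat zero
type:
  Eq Nat zero zero
normal-order step count: 8
already normal: no
first contracted redex: an elimVec iota-redex


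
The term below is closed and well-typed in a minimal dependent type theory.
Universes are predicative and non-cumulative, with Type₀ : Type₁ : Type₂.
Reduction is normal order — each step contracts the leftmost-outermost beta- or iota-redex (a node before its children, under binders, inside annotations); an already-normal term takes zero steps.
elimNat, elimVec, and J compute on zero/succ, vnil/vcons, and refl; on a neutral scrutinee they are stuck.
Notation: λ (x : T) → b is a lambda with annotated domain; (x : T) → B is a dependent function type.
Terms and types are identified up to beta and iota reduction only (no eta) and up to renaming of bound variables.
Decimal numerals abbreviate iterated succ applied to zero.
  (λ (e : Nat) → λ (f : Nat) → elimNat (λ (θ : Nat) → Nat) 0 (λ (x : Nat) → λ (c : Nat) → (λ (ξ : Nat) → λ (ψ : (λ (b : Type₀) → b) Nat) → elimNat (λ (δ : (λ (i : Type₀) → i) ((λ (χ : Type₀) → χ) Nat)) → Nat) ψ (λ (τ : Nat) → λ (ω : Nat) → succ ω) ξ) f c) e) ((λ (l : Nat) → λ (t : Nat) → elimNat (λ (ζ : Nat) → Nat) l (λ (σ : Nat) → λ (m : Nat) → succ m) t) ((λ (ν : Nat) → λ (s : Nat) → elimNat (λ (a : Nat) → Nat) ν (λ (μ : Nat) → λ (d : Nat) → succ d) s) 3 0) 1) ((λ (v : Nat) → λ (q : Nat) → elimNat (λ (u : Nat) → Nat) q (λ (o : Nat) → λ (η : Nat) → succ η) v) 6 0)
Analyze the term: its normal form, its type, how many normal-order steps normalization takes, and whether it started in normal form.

resulting normal form:
  24
the term's type:
  Nat
steps to reach normal form (normal order): 68
started in normal form: no
first redex: a beta-redex


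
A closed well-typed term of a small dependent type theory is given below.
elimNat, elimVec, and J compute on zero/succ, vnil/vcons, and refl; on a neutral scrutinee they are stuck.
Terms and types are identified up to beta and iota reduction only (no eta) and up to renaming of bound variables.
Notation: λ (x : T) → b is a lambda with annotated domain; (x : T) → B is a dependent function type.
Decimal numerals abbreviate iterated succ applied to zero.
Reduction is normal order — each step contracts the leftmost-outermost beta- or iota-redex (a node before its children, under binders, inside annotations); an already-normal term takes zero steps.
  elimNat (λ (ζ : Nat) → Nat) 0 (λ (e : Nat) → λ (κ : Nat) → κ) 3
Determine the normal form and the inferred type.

normal form:
  0
the term's type:
  Nat
observation: 10 normal-order steps normalize the term, beginning with an elimNat iota-redex.


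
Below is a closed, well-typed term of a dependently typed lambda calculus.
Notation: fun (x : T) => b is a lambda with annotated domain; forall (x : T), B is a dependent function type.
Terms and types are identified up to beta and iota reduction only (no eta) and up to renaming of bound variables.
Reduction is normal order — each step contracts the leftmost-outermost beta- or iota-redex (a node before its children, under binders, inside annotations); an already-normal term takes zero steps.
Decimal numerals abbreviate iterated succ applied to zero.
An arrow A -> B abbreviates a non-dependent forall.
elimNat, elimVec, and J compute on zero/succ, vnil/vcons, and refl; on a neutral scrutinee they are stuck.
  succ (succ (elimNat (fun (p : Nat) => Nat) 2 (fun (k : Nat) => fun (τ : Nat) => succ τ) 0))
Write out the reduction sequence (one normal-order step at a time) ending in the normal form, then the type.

reduction (normal order):
  succ (succ (elimNat (fun (p : Nat) => Nat) 2 (fun (k : Nat) => fun (τ : Nat) => succ τ) 0))
  ~> 4
the term's type:
  Nat


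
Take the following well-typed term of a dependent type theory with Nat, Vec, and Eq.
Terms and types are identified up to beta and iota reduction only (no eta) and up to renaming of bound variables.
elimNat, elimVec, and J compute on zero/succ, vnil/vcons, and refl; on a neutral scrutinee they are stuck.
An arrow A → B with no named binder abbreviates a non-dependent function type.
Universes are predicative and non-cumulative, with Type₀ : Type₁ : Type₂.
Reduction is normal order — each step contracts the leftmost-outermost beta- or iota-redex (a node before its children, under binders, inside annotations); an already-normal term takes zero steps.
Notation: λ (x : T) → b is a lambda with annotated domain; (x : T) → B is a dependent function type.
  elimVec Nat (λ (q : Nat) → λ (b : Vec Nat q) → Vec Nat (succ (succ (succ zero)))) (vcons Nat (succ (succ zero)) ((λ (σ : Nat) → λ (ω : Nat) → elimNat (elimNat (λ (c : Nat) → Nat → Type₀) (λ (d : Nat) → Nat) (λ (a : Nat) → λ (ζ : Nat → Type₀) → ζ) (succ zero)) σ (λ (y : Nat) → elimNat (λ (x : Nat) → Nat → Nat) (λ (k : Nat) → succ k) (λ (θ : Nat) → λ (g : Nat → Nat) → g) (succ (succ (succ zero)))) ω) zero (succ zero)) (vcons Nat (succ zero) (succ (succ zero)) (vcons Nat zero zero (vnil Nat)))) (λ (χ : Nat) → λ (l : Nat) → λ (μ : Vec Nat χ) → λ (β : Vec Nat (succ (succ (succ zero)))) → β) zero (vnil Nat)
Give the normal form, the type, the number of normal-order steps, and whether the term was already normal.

reduced normal form:
  vcons Nat (succ (succ zero)) (succ zero) (vcons Nat (succ zero) (succ (succ zero)) (vcons Nat zero zero (vnil Nat)))
inferred type:
  Vec Nat (succ (succ (succ zero)))
steps to reach normal form (normal order): 17
started in normal form: no
first contracted redex: an elimVec iota-redex


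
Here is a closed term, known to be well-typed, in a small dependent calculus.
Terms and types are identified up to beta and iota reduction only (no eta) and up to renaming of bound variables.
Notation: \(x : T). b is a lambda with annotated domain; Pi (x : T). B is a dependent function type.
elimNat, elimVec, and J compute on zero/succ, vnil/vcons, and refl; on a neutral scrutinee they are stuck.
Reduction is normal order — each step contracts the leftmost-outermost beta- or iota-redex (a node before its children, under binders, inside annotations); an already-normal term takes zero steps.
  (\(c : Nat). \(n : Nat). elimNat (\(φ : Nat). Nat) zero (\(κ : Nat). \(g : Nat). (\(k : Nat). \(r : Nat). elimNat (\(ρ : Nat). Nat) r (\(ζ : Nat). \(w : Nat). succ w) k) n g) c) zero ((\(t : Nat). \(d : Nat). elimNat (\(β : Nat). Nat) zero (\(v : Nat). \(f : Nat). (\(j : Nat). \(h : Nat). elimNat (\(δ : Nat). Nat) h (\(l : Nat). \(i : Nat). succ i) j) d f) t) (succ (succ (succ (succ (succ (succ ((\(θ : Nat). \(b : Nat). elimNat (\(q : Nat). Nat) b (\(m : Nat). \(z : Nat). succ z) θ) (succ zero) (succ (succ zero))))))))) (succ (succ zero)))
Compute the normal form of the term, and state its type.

resulting normal form:
  zero
the term's type:
  Nat


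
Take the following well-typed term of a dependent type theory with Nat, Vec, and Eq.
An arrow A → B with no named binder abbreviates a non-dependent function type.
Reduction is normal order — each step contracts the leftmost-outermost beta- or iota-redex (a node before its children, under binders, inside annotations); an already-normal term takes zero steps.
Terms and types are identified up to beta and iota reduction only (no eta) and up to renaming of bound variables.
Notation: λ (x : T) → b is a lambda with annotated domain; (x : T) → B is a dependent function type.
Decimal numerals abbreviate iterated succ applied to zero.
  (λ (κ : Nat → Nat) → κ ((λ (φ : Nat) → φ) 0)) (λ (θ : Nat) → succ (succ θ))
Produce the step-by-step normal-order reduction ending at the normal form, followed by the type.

normal-order reduction sequence:
  (λ (κ : Nat → Nat) → κ ((λ (φ : Nat) → φ) 0)) (λ (θ : Nat) → succ (succ θ))
  ~> (λ (κ : Nat) → succ (succ κ)) ((λ (φ : Nat) → φ) 0)
  ~> succ (succ ((λ (κ : Nat) → κ) 0))
  ~> 2
the term's type:
  Nat


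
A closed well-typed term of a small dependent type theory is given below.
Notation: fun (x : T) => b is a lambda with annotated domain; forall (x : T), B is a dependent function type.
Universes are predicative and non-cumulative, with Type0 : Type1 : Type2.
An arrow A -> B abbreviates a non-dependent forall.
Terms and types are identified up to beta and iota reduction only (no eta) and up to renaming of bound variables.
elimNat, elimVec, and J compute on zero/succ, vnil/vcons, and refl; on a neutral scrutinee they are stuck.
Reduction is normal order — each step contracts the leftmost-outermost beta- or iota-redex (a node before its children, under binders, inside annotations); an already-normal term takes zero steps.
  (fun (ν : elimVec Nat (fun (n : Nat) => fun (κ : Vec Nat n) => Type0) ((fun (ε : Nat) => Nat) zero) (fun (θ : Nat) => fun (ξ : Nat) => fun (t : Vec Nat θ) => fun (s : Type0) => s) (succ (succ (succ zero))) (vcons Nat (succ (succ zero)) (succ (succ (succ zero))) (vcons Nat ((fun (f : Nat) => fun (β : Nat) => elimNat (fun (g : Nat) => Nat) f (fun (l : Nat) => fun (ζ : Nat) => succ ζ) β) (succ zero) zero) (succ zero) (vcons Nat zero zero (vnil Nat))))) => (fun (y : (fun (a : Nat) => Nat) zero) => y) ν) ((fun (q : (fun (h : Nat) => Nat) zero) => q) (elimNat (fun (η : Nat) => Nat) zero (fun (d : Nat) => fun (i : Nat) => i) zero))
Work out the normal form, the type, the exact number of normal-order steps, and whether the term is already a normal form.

normal form:
  zero
the term's type:
  Nat
steps to reach normal form (normal order): 4
already normal: no
first contracted redex: a beta-redex


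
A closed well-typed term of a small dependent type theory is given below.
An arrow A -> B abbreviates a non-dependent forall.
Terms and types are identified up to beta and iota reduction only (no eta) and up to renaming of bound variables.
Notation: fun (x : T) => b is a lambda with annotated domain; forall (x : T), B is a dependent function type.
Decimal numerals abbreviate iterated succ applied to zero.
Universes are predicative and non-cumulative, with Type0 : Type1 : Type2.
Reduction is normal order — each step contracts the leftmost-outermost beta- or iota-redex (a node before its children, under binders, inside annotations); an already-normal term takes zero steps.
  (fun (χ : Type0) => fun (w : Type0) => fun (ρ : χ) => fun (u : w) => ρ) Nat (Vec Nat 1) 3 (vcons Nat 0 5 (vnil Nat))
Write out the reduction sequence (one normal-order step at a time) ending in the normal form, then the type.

normal-order reduction sequence:
  (fun (χ : Type0) => fun (w : Type0) => fun (ρ : χ) => fun (u : w) => ρ) Nat (Vec Nat 1) 3 (vcons Nat 0 5 (vnil Nat))
  ~> (fun (χ : Type0) => fun (w : Nat) => fun (ρ : χ) => w) (Vec Nat 1) 3 (vcons Nat 0 5 (vnil Nat))
  ~> (fun (χ : Nat) => fun (w : Vec Nat 1) => χ) 3 (vcons Nat 0 5 (vnil Nat))
  ~> (fun (χ : Vec Nat 1) => 3) (vcons Nat 0 5 (vnil Nat))
  ~> 3
inferred type:
  Nat


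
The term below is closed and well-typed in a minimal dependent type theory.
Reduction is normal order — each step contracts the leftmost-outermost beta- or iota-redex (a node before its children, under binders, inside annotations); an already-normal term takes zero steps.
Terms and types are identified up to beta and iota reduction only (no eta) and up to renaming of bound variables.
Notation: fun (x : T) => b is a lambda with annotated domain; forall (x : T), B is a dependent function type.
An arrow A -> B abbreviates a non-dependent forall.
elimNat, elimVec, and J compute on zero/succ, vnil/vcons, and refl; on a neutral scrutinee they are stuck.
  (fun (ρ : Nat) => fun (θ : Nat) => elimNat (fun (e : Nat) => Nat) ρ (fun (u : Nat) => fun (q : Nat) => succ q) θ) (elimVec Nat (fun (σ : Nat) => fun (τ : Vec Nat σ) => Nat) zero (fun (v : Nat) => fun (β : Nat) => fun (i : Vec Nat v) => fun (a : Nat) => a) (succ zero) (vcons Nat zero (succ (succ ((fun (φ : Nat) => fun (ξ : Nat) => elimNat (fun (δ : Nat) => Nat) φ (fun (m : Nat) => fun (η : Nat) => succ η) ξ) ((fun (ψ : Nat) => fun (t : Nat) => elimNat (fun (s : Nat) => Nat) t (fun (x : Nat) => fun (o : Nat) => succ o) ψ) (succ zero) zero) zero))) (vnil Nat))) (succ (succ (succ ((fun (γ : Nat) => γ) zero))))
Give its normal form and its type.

resulting normal form:
  succ (succ (succ zero))
inferred type:
  Nat


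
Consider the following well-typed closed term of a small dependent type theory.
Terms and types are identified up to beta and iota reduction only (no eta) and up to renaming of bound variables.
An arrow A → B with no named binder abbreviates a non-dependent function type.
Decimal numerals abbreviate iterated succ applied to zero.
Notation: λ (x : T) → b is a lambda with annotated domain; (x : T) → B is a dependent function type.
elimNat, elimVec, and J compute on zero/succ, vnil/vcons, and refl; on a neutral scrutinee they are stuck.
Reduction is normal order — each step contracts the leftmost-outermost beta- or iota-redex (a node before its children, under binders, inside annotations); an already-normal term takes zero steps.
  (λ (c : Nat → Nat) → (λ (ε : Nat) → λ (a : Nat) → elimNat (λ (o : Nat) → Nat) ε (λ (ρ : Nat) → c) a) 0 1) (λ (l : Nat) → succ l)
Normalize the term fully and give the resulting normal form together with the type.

reduced normal form:
  1
inferred type:
  Nat


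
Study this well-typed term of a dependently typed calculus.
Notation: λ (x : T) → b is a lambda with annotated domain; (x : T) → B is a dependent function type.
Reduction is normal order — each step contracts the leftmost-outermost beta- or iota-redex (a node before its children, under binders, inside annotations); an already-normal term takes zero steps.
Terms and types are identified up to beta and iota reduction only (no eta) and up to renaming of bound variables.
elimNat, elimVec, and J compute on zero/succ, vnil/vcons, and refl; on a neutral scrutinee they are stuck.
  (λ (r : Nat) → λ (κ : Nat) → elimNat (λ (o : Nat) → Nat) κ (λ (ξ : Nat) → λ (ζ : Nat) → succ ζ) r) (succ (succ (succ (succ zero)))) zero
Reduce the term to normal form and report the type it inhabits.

resulting normal form:
  succ (succ (succ (succ zero)))
the term's type:
  Nat
observation: 15 normal-order steps normalize the term, beginning with a beta-redex.


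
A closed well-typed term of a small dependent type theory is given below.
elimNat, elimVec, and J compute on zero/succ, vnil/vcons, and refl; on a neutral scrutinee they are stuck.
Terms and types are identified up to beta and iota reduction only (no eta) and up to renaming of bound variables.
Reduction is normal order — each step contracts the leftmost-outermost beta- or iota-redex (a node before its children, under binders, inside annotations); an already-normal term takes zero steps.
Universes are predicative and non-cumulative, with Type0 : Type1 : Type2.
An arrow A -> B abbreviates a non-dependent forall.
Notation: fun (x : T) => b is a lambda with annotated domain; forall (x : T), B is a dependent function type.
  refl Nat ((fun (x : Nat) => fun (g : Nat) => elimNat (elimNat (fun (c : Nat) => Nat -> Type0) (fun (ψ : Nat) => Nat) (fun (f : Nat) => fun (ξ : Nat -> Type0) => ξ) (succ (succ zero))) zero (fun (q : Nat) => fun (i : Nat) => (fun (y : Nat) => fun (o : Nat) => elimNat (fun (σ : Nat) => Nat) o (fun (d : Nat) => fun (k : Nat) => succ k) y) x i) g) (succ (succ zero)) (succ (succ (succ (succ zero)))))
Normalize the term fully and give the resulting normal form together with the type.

normal form:
  refl Nat (succ (succ (succ (succ (succ (succ (succ (succ zero))))))))
inferred type:
  Eq Nat (succ (succ (succ (succ (succ (succ (succ (succ zero)))))))) (succ (succ (succ (succ (succ (succ (succ (succ zero))))))))
observation: contracting a beta-redex first, the term normalizes in 51 steps.


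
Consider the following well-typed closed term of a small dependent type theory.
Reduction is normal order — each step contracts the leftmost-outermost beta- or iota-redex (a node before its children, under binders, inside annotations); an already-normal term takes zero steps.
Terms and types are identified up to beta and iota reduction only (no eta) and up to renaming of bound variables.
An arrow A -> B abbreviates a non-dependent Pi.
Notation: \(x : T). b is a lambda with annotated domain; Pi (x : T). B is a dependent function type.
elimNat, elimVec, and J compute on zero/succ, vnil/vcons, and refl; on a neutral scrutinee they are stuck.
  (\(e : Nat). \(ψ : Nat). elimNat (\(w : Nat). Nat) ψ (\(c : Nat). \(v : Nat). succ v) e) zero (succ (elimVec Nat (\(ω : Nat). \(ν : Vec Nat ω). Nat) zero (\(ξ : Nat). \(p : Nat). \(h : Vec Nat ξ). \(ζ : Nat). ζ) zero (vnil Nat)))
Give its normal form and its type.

resulting normal form:
  succ zero
the term's type:
  Nat


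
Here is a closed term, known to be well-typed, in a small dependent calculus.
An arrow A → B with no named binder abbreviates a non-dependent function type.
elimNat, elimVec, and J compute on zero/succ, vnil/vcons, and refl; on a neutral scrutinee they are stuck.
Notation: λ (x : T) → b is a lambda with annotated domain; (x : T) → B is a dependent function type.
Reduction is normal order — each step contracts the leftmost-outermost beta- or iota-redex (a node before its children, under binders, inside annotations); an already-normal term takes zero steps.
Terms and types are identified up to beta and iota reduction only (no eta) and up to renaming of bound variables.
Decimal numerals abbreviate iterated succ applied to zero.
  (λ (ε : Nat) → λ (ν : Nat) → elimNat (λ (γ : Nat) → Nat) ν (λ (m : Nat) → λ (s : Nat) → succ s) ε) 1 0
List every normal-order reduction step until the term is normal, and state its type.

normal-order reduction sequence:
  (λ (ε : Nat) → λ (ν : Nat) → elimNat (λ (γ : Nat) → Nat) ν (λ (m : Nat) → λ (s : Nat) → succ s) ε) 1 0
  ~> (λ (ε : Nat) → elimNat (λ (ν : Nat) → Nat) ε (λ (γ : Nat) → λ (m : Nat) → succ m) 1) 0
  ~> elimNat (λ (ε : Nat) → Nat) 0 (λ (ν : Nat) → λ (γ : Nat) → succ γ) 1
  ~> (λ (ε : Nat) → λ (ν : Nat) → succ ν) 0 (elimNat (λ (γ : Nat) → Nat) 0 (λ (m : Nat) → λ (s : Nat) → succ s) 0)
  ~> (λ (ε : Nat) → succ ε) (elimNat (λ (ν : Nat) → Nat) 0 (λ (γ : Nat) → λ (m : Nat) → succ m) 0)
  ~> succ (elimNat (λ (ε : Nat) → Nat) 0 (λ (ν : Nat) → λ (γ : Nat) → succ γ) 0)
  ~> 1
inferred type:
  Nat


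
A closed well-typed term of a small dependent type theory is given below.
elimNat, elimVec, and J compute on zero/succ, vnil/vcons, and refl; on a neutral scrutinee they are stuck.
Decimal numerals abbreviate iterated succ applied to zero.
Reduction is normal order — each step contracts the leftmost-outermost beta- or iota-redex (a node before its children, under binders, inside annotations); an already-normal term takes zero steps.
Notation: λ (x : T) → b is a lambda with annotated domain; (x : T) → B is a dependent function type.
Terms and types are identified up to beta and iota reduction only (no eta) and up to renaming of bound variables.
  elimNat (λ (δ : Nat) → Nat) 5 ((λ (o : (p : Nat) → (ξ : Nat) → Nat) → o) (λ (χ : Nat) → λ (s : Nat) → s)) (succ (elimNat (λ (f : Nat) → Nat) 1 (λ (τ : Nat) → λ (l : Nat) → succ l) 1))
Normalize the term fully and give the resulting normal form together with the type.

resulting normal form:
  5
the term's type:
  Nat
observation: 16 normal-order steps separate the term from its normal form.


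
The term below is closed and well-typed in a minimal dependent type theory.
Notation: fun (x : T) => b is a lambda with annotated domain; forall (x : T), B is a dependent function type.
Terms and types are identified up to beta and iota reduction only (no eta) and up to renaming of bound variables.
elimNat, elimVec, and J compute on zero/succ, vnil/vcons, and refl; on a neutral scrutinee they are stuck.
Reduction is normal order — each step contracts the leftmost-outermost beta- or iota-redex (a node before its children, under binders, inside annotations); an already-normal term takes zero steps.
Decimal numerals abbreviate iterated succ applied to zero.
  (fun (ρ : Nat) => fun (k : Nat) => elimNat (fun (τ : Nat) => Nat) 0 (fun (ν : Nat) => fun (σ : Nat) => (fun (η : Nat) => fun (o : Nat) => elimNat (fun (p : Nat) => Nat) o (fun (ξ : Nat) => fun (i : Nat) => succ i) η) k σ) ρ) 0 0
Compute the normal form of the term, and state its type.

normal form:
  0
inferred type:
  Nat
observation: the term reaches its normal form after 3 normal-order steps.


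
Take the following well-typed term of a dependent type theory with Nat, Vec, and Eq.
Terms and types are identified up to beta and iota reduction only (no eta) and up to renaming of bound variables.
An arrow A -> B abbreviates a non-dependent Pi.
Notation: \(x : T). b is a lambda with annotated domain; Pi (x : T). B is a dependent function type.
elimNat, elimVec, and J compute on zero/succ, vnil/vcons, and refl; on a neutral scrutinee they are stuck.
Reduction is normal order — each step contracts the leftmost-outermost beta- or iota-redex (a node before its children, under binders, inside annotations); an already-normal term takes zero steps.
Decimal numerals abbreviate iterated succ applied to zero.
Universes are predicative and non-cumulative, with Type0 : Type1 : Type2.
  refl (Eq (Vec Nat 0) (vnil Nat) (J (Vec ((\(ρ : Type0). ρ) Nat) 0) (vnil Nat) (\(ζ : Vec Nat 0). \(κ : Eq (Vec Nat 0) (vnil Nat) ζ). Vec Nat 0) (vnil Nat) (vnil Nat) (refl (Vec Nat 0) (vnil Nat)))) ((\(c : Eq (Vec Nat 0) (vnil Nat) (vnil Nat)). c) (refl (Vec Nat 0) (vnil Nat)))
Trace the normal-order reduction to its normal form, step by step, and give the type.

normal-order reduction sequence:
  refl (Eq (Vec Nat 0) (vnil Nat) (J (Vec ((\(ρ : Type0). ρ) Nat) 0) (vnil Nat) (\(ζ : Vec Nat 0). \(κ : Eq (Vec Nat 0) (vnil Nat) ζ). Vec Nat 0) (vnil Nat) (vnil Nat) (refl (Vec Nat 0) (vnil Nat)))) ((\(c : Eq (Vec Nat 0) (vnil Nat) (vnil Nat)). c) (refl (Vec Nat 0) (vnil Nat)))
  ~> refl (Eq (Vec Nat 0) (vnil Nat) (vnil Nat)) ((\(ρ : Eq (Vec Nat 0) (vnil Nat) (vnil Nat)). ρ) (refl (Vec Nat 0) (vnil Nat)))
  ~> refl (Eq (Vec Nat 0) (vnil Nat) (vnil Nat)) (refl (Vec Nat 0) (vnil Nat))
inferred type:
  Eq (Eq (Vec Nat 0) (vnil Nat) (vnil Nat)) (refl (Vec Nat 0) (vnil Nat)) (refl (Vec Nat 0) (vnil Nat))


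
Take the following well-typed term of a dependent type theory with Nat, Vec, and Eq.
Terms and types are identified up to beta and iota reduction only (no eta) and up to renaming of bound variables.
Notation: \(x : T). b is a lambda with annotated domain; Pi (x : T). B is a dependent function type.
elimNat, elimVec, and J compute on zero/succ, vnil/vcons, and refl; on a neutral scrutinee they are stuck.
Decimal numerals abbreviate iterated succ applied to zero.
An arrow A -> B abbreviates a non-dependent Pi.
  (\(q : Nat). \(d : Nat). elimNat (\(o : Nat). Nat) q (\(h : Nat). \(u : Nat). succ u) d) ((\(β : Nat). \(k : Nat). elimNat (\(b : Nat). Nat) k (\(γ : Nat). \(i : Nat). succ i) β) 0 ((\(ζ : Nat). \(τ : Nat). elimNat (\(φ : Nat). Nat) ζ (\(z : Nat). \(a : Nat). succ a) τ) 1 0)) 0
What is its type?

type:
  Nat


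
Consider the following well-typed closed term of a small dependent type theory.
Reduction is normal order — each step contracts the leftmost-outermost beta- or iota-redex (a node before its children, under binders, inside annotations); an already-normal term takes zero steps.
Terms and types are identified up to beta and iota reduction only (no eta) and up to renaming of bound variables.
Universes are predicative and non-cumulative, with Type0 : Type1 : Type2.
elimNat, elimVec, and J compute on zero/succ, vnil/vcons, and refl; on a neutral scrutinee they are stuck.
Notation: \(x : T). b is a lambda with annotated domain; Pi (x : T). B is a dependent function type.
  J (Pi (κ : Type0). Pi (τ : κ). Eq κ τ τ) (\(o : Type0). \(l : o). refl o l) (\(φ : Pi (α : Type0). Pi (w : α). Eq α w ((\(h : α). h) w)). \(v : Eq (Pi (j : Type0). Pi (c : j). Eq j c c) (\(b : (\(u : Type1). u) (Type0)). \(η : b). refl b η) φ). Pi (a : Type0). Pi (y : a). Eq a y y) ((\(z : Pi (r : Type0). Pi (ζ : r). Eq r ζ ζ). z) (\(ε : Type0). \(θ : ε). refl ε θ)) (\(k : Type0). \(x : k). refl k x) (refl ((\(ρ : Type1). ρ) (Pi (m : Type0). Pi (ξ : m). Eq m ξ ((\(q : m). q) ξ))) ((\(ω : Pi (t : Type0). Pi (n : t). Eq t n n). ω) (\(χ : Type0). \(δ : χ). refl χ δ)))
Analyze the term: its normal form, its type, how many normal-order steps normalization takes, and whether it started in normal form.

reduced normal form:
  \(κ : Type0). \(τ : κ). refl κ τ
the term's type:
  Pi (κ : Type0). Pi (τ : κ). Eq κ τ τ
reduction steps (normal order): 2
term was already normal: no
first redex: a J iota-redex


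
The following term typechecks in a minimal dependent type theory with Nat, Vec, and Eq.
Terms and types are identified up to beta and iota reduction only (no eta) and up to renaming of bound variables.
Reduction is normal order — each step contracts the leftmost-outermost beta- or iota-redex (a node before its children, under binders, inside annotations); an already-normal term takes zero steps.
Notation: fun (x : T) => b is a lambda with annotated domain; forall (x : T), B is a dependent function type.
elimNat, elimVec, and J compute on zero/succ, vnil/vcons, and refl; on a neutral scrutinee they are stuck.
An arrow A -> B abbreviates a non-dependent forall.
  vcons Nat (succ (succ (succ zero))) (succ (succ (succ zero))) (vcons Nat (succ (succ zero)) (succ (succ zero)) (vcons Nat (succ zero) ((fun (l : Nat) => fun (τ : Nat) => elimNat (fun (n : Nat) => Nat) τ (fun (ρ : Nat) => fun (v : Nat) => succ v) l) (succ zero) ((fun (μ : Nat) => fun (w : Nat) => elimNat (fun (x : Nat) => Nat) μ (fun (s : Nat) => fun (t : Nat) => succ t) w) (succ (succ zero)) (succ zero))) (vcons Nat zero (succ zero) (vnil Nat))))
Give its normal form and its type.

normal form:
  vcons Nat (succ (succ (succ zero))) (succ (succ (succ zero))) (vcons Nat (succ (succ zero)) (succ (succ zero)) (vcons Nat (succ zero) (succ (succ (succ (succ zero)))) (vcons Nat zero (succ zero) (vnil Nat))))
the term's type:
  Vec Nat (succ (succ (succ (succ zero))))
observation: reduction starts at a beta-redex, and 12 normal-order steps reach the normal form.


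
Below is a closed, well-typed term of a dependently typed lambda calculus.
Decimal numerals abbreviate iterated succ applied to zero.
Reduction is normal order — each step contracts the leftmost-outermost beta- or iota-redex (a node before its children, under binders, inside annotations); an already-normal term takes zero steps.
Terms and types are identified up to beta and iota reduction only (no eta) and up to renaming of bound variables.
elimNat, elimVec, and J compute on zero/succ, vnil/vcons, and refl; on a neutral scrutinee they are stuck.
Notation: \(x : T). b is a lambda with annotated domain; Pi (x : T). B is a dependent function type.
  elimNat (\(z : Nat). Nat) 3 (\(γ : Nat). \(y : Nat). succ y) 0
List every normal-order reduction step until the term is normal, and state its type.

reduction (normal order):
  elimNat (\(z : Nat). Nat) 3 (\(γ : Nat). \(y : Nat). succ y) 0
  ~> 3
type:
  Nat


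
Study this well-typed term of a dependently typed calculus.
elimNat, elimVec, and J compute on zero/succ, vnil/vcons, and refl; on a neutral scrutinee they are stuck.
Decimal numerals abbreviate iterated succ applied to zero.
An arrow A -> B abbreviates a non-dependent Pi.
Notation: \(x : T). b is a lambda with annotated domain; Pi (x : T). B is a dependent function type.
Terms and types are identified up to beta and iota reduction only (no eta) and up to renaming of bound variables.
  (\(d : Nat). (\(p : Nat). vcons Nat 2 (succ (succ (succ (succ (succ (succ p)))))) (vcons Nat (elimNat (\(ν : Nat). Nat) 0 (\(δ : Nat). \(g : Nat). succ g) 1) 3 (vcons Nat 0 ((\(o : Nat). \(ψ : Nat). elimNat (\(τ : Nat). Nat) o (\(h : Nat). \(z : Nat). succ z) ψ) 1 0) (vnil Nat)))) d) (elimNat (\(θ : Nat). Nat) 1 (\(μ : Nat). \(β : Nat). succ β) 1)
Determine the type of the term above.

inferred type:
  Vec Nat 3


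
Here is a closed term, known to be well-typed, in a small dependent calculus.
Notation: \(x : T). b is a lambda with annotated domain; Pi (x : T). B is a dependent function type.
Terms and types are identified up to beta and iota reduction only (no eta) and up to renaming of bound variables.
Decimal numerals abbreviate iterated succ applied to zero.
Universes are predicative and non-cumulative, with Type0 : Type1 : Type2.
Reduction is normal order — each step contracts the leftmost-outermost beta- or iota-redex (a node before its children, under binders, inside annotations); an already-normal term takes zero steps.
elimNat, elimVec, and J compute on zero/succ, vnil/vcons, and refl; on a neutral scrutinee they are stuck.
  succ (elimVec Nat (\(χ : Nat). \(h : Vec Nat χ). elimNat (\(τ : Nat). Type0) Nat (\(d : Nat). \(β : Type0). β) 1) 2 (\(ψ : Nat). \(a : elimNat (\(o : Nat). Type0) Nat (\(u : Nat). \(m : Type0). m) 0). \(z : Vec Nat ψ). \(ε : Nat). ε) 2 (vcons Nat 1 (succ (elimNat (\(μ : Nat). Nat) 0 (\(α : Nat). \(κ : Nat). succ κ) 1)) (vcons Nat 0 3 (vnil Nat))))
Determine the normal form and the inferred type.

resulting normal form:
  3
type:
  Nat


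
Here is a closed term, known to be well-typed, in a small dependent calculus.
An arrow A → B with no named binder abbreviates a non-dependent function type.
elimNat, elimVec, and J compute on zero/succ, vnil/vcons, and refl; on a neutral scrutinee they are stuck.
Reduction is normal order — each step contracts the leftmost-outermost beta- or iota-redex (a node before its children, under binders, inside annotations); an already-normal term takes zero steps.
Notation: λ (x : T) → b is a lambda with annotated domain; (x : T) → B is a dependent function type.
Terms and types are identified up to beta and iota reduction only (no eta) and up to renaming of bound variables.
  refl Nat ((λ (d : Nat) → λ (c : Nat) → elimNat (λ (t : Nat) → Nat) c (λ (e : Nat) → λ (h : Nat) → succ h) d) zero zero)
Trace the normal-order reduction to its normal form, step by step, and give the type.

normal-order reduction:
  refl Nat ((λ (d : Nat) → λ (c : Nat) → elimNat (λ (t : Nat) → Nat) c (λ (e : Nat) → λ (h : Nat) → succ h) d) zero zero)
  ~> refl Nat ((λ (d : Nat) → elimNat (λ (c : Nat) → Nat) d (λ (t : Nat) → λ (e : Nat) → succ e) zero) zero)
  ~> refl Nat (elimNat (λ (d : Nat) → Nat) zero (λ (c : Nat) → λ (t : Nat) → succ t) zero)
  ~> refl Nat zero
type:
  Eq Nat zero zero


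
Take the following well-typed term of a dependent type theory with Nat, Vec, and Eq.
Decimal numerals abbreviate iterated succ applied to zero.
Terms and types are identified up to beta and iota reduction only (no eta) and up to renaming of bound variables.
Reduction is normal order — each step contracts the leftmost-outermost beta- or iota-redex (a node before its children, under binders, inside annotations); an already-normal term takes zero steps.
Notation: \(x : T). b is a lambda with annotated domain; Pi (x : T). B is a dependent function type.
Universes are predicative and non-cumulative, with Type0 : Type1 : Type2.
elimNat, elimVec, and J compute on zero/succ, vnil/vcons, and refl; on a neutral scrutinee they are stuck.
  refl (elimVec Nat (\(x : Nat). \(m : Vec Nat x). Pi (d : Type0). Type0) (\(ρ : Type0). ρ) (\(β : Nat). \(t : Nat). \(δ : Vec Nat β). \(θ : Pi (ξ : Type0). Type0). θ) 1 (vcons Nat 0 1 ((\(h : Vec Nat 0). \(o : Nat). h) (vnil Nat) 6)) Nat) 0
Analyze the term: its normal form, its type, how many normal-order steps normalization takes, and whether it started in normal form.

normal form:
  refl Nat 0
type:
  Eq Nat 0 0
steps to reach normal form (normal order): 9
already normal: no
first contracted redex: an elimVec iota-redex


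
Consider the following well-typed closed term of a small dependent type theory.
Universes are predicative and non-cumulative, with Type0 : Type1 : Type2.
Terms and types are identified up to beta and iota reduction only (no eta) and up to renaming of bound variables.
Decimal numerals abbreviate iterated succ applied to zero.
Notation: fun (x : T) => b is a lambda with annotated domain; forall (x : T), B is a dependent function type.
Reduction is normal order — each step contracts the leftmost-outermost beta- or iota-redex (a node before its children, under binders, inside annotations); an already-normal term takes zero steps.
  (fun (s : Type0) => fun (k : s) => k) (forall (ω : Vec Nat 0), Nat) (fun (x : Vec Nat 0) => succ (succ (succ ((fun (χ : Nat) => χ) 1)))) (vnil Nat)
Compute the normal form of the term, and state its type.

resulting normal form:
  4
inferred type:
  Nat
observation: the first redex contracted is a beta-redex; the normal form is reached in 4 normal-order steps.


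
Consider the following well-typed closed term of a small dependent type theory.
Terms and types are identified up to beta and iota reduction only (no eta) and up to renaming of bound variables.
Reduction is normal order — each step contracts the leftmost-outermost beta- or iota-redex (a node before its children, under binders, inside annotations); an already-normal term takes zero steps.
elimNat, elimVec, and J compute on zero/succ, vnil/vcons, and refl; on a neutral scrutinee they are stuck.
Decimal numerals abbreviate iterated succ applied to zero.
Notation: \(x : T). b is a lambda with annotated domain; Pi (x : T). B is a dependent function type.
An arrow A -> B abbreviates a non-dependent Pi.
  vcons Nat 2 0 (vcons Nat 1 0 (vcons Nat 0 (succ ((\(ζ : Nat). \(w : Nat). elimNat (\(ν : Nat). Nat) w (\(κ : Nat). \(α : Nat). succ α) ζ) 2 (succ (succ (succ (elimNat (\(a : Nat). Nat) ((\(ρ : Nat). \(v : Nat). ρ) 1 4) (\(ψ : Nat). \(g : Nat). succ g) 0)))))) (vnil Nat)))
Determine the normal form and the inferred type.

reduced normal form:
  vcons Nat 2 0 (vcons Nat 1 0 (vcons Nat 0 7 (vnil Nat)))
type:
  Vec Nat 3
observation: the term reaches its normal form after 12 normal-order steps.
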